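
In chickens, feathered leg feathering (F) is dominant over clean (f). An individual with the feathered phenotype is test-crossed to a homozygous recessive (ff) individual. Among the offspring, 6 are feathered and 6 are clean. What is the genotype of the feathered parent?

Test cross: ? × ff
Offspring: 6 feathered, 6 clean — approximately 1:1.
A 1:1 ratio in a test cross indicates the unknown parent is heterozygous (Ff).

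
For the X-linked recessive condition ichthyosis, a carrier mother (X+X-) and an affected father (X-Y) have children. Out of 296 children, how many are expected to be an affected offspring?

Cross: X+X- × X-Y
Offspring: 1 X+X-, 1 X+Y, 1 X-X-, 1 X-Y
Probability of an affected offspring: 2/4 = 1/2
Expected count = 1/2 × 296 = 148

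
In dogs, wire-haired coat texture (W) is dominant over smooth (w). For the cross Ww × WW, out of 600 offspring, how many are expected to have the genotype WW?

Punnett square for Ww × WW:
Offspring genotypes: 2 WW, 2 Ww
Total offspring: 4
Count with target: 2
Probability: 2/4 = 1/2
Expected count = 1/2 × 600 = 300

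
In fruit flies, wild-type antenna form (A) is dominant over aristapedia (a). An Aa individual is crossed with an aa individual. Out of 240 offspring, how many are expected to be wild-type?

Punnett square for Aa × aa:
Offspring genotypes: 2 Aa, 2 aa
wild-type: 2, aristapedia: 2
wild-type: 2 out of 4 → fraction 1/2
Expected count = 1/2 × 240 = 120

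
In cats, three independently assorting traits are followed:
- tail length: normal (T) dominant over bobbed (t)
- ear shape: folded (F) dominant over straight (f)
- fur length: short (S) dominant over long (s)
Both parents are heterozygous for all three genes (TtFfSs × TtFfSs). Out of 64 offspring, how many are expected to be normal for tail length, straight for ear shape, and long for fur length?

Trihybrid cross: TtFfSs × TtFfSs
Each trait segregates independently with a 3:1 phenotypic ratio, so each gene contributes 3/4 (dominant) or 1/4 (recessive).
Target: normal (tail length), straight (ear shape), long (fur length)
Probability = product of independent per-trait probabilities
= 3/4 × 1/4 × 1/4 = 3/64
Expected count = 3/64 × 64 = 3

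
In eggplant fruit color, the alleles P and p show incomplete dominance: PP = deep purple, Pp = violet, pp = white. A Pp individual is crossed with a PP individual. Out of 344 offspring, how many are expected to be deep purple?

Punnett square for Pp × PP:
Offspring genotypes: 2 PP, 2 Pp
Phenotype counts: 2 deep purple, 2 violet
deep purple: 2 out of 4 → fraction 1/2
Expected count = 1/2 × 344 = 172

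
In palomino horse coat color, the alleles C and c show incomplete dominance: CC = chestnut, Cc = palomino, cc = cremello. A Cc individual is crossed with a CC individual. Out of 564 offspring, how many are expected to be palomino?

Punnett square for Cc × CC:
Offspring genotypes: 2 CC, 2 Cc
Phenotype counts: 2 chestnut, 2 palomino
palomino: 2 out of 4 → fraction 1/2
Expected count = 1/2 × 564 = 282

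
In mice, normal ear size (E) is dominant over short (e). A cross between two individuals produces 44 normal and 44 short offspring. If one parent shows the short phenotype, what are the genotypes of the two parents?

Observed offspring: 44 normal, 44 short
The observed ratio simplifies to 1:1. One parent shows short, so its genotype must be ee. A 1:1 offspring split requires the other parent to be heterozygous (Ee).
Parent genotypes: ee × Ee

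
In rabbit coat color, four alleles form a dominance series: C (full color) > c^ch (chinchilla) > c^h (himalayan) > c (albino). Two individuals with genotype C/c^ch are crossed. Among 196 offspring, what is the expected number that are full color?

Cross: C/c^ch × C/c^ch
Allele dominance: C > c^ch > c^h > c
Offspring genotypes: 1 C/C, 2 C/c^ch, 1 c^ch/c^ch
Phenotype counts: 3 full color, 1 chinchilla
full color: 3 out of 4 → fraction 3/4
Expected count = 3/4 × 196 = 147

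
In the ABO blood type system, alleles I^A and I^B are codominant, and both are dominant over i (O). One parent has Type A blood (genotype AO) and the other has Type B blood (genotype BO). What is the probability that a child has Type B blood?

Cross: AO × BO
Possible offspring genotypes: 1 AB, 1 AO, 1 BO, 1 OO
Blood type counts: 1 Type AB, 1 Type A, 1 Type B, 1 Type O
Probability of Type B: 1/4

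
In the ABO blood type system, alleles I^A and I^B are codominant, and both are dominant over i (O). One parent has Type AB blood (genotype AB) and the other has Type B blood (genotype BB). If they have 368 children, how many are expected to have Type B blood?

Cross: AB × BB
Possible offspring genotypes: 2 AB, 2 BB
Blood type counts: 2 Type AB, 2 Type B
Probability of Type B: 2/4 = 1/2
Expected count = 1/2 × 368 = 184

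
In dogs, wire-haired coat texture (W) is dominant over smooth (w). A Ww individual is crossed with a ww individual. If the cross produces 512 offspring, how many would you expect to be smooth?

Punnett square for Ww × ww:
Offspring genotypes: 2 Ww, 2 ww
wire-haired: 2, smooth: 2
smooth: 2 out of 4 → fraction 1/2
Expected count = 1/2 × 512 = 256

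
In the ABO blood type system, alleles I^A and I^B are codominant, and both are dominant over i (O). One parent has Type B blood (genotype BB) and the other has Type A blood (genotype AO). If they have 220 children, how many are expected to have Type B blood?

Cross: BB × AO
Possible offspring genotypes: 2 AB, 2 BO
Blood type counts: 2 Type AB, 2 Type B
Probability of Type B: 2/4 = 1/2
Expected count = 1/2 × 220 = 110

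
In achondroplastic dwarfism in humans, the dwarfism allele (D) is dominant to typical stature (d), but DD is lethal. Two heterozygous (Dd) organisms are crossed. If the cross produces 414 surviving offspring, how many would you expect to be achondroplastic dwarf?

Cross: Dd × Dd
Punnett square offspring (before lethality): 1 DD, 2 Dd, 1 dd
The DD genotype is lethal (embryos die); surviving offspring: 2 Dd, 1 dd
achondroplastic dwarf: 2 out of 3 → fraction 2/3
Expected count = 2/3 × 414 = 276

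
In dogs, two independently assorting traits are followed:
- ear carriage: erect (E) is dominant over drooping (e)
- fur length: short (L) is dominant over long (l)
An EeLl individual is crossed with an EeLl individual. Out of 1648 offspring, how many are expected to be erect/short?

Dihybrid cross EeLl × EeLl — consider each gene separately:
ear carriage: Ee × Ee → 1 EE, 2 Ee, 1 ee → 3 E_ : 1 ee (out of 4)
fur length: Ll × Ll → 1 LL, 2 Ll, 1 ll → 3 L_ : 1 ll (out of 4)
Combine (counts out of 4 × 4 = 16): erect/short (E_L_) = 3×3 = 9; erect/long (E_ll) = 3×1 = 3; drooping/short (eeL_) = 1×3 = 3; drooping/long (eell) = 1×1 = 1
Phenotype counts (out of 16): 9 erect/short, 3 erect/long, 3 drooping/short, 1 drooping/long
erect/short: 9 out of 16 → fraction 9/16
Expected count = 9/16 × 1648 = 927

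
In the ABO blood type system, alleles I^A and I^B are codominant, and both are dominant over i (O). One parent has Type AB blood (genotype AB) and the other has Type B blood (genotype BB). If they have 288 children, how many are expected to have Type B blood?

Cross: AB × BB
Possible offspring genotypes: 2 AB, 2 BB
Blood type counts: 2 Type AB, 2 Type B
Probability of Type B: 2/4 = 1/2
Expected count = 1/2 × 288 = 144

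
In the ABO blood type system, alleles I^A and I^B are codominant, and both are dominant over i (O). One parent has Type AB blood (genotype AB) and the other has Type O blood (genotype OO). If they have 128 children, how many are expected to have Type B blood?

Cross: AB × OO
Possible offspring genotypes: 2 AO, 2 BO
Blood type counts: 2 Type A, 2 Type B
Probability of Type B: 2/4 = 1/2
Expected count = 1/2 × 128 = 64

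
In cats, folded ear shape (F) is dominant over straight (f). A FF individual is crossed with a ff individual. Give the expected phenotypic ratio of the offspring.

Punnett square for FF × ff:
Offspring genotypes: 4 Ff
folded: 4, straight: 0
Ratio: all folded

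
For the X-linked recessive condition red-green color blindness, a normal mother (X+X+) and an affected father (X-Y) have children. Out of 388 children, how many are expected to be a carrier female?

Cross: X+X+ × X-Y
Offspring: 2 X+X-, 2 X+Y
Probability of a carrier female: 2/4 = 1/2
Expected count = 1/2 × 388 = 194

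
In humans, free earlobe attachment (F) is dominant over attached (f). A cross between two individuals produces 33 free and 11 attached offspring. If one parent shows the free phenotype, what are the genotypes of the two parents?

Observed offspring: 33 free, 11 attached
The observed ratio simplifies to 3:1. Attached (ff) offspring appear, so each parent must contribute one f allele. The parent stated to show free carries F, so it is Ff. The other parent is then either Ff or ff: Ff × ff would give a 1:1 split, whereas Ff × Ff gives 3:1 — matching the data. So both parents are heterozygous (Ff × Ff).
Parent genotypes: Ff × Ff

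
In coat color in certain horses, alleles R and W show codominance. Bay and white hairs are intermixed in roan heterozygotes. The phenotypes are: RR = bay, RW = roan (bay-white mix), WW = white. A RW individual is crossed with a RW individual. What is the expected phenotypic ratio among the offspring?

Punnett square for RW × RW:
Offspring genotypes: 1 RR, 2 RW, 1 WW
Phenotype counts: 1 bay, 2 roan (bay-white mix), 1 white
Ratio: 1 bay : 2 roan (bay-white mix) : 1 white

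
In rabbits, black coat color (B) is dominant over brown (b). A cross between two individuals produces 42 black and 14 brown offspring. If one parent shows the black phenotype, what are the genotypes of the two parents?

Observed offspring: 42 black, 14 brown
The observed ratio simplifies to 3:1. Brown (bb) offspring appear, so each parent must contribute one b allele. The parent stated to show black carries B, so it is Bb. The other parent is then either Bb or bb: Bb × bb would give a 1:1 split, whereas Bb × Bb gives 3:1 — matching the data. So both parents are heterozygous (Bb × Bb).
Parent genotypes: Bb × Bb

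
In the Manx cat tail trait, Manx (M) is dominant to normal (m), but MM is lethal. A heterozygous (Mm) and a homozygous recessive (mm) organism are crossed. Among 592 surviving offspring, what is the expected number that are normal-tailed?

Cross: Mm × mm
Punnett square offspring (before lethality): 2 Mm, 2 mm
No MM offspring are produced in this cross.
normal-tailed: 2 out of 4 → fraction 1/2
Expected count = 1/2 × 592 = 296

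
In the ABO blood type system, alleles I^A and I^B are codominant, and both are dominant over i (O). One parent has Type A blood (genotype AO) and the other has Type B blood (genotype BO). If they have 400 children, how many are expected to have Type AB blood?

Cross: AO × BO
Possible offspring genotypes: 1 AB, 1 AO, 1 BO, 1 OO
Blood type counts: 1 Type AB, 1 Type A, 1 Type B, 1 Type O
Probability of Type AB: 1/4
Expected count = 1/4 × 400 = 100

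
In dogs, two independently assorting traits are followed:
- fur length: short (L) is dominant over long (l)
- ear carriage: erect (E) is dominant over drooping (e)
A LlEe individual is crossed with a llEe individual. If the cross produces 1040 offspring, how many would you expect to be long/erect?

Dihybrid cross LlEe × llEe — consider each gene separately:
fur length: Ll × ll → 2 Ll, 2 ll → 2 L_ : 2 ll (out of 4)
ear carriage: Ee × Ee → 1 EE, 2 Ee, 1 ee → 3 E_ : 1 ee (out of 4)
Combine (counts out of 4 × 4 = 16): short/erect (L_E_) = 2×3 = 6; short/drooping (L_ee) = 2×1 = 2; long/erect (llE_) = 2×3 = 6; long/drooping (llee) = 2×1 = 2
Phenotype counts (out of 16): 6 short/erect, 2 short/drooping, 6 long/erect, 2 long/drooping
long/erect: 6 out of 16 → fraction 3/8
Expected count = 3/8 × 1040 = 390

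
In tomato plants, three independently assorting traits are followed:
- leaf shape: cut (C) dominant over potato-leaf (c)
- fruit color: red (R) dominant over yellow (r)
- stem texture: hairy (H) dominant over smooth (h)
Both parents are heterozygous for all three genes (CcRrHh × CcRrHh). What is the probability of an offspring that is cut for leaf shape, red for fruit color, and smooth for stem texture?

Trihybrid cross: CcRrHh × CcRrHh
Each trait segregates independently with a 3:1 phenotypic ratio, so each gene contributes 3/4 (dominant) or 1/4 (recessive).
Target: cut (leaf shape), red (fruit color), smooth (stem texture)
Probability = product of independent per-trait probabilities
= 3/4 × 3/4 × 1/4 = 9/64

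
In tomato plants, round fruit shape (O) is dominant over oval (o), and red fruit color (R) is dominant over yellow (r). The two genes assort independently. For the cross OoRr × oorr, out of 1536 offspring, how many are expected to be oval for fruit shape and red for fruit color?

Dihybrid cross OoRr × oorr — consider each gene separately:
fruit shape: Oo × oo → 2 Oo, 2 oo → 2 O_ : 2 oo (out of 4)
fruit color: Rr × rr → 2 Rr, 2 rr → 2 R_ : 2 rr (out of 4)
Looking for: oval (oo) and red (R_)
P(oval) = 2/4, P(red) = 2/4
P(both) = 2/4 × 2/4 = 4/16 = 1/4
Expected count = 1/4 × 1536 = 384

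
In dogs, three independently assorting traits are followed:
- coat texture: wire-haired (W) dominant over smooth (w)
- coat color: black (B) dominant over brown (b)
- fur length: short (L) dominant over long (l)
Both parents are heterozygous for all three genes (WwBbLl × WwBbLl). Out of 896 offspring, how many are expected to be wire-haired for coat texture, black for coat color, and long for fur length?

Trihybrid cross: WwBbLl × WwBbLl
Each trait segregates independently with a 3:1 phenotypic ratio, so each gene contributes 3/4 (dominant) or 1/4 (recessive).
Target: wire-haired (coat texture), black (coat color), long (fur length)
Probability = product of independent per-trait probabilities
= 3/4 × 3/4 × 1/4 = 9/64
Expected count = 9/64 × 896 = 126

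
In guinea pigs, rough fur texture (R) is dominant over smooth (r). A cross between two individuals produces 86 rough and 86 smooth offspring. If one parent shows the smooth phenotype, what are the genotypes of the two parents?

Observed offspring: 86 rough, 86 smooth
The observed ratio simplifies to 1:1. One parent shows smooth, so its genotype must be rr. A 1:1 offspring split requires the other parent to be heterozygous (Rr).
Parent genotypes: rr × Rr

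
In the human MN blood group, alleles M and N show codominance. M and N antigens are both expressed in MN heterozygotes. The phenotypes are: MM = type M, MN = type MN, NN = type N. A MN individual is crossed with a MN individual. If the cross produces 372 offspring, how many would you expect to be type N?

Punnett square for MN × MN:
Offspring genotypes: 1 MM, 2 MN, 1 NN
Phenotype counts: 1 type M, 2 type MN, 1 type N
type N: 1 out of 4 → fraction 1/4
Expected count = 1/4 × 372 = 93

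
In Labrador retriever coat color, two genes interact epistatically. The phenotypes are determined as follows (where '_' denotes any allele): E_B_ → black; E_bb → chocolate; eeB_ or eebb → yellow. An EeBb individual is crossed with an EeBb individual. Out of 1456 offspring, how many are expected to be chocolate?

Cross: EeBb × EeBb — consider each gene separately:
E gene: Ee × Ee → 1 EE, 2 Ee, 1 ee → 3 E_ : 1 ee (out of 4)
B gene: Bb × Bb → 1 BB, 2 Bb, 1 bb → 3 B_ : 1 bb (out of 4)
Genotype classes (out of 4 × 4 = 16): E_B_ = 3×3 = 9; E_bb = 3×1 = 3; eeB_ = 1×3 = 3; eebb = 1×1 = 1
Apply the phenotype rules: E_B_ (9) → black; E_bb (3) → chocolate; eeB_ (3) + eebb (1) → yellow
Phenotype counts (out of 16): 9 black, 3 chocolate, 4 yellow
chocolate: 3 out of 16 → fraction 3/16
Expected count = 3/16 × 1456 = 273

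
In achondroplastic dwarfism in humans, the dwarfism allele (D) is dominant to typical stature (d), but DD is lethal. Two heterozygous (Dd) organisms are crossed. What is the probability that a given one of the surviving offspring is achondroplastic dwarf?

Cross: Dd × Dd
Punnett square offspring (before lethality): 1 DD, 2 Dd, 1 dd
The DD genotype is lethal (embryos die); surviving offspring: 2 Dd, 1 dd
achondroplastic dwarf: 2 out of 3
Probability: 2/3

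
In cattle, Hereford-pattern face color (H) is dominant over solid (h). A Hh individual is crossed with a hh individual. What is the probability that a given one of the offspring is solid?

Punnett square for Hh × hh:
Offspring genotypes: 2 Hh, 2 hh
Hereford-pattern: 2, solid: 2
solid: 2 out of 4
Probability: 2/4 = 1/2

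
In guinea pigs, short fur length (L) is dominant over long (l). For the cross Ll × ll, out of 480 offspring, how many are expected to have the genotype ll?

Punnett square for Ll × ll:
Offspring genotypes: 2 Ll, 2 ll
Total offspring: 4
Count with target: 2
Probability: 2/4 = 1/2
Expected count = 1/2 × 480 = 240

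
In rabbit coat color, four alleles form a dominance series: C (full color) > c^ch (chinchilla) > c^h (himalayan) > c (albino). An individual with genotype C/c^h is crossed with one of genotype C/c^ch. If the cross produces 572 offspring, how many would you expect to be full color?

Cross: C/c^h × C/c^ch
Allele dominance: C > c^ch > c^h > c
Offspring genotypes: 1 C/C, 1 C/c^ch, 1 C/c^h, 1 c^ch/c^h
Phenotype counts: 3 full color, 1 chinchilla
full color: 3 out of 4 → fraction 3/4
Expected count = 3/4 × 572 = 429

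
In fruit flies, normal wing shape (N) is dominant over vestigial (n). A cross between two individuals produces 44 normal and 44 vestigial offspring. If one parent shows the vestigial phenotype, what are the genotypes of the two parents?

Observed offspring: 44 normal, 44 vestigial
The observed ratio simplifies to 1:1. One parent shows vestigial, so its genotype must be nn. A 1:1 offspring split requires the other parent to be heterozygous (Nn).
Parent genotypes: nn × Nn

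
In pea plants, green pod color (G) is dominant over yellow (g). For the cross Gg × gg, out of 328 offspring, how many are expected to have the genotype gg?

Punnett square for Gg × gg:
Offspring genotypes: 2 Gg, 2 gg
Total offspring: 4
Count with target: 2
Probability: 2/4 = 1/2
Expected count = 1/2 × 328 = 164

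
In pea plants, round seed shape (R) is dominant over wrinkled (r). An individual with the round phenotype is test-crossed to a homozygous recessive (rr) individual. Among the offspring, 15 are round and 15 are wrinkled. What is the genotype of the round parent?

Test cross: ? × rr
Offspring: 15 round, 15 wrinkled — approximately 1:1.
A 1:1 ratio in a test cross indicates the unknown parent is heterozygous (Rr).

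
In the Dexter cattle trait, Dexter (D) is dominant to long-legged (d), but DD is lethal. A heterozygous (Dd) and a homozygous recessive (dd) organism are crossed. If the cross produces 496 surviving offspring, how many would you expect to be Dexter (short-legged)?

Cross: Dd × dd
Punnett square offspring (before lethality): 2 Dd, 2 dd
No DD offspring are produced in this cross.
Dexter (short-legged): 2 out of 4 → fraction 1/2
Expected count = 1/2 × 496 = 248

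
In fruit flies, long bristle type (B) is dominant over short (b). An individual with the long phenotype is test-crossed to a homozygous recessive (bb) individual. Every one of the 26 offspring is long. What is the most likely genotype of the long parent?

Test cross: ? × bb
All offspring are long.
If the unknown parent were heterozygous (Bb), about half of 26 offspring would be short; none are. The unknown parent is most likely homozygous dominant (BB).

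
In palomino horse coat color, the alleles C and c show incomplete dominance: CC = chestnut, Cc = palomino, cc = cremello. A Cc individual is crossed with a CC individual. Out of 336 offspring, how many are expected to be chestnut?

Punnett square for Cc × CC:
Offspring genotypes: 2 CC, 2 Cc
Phenotype counts: 2 chestnut, 2 palomino
chestnut: 2 out of 4 → fraction 1/2
Expected count = 1/2 × 336 = 168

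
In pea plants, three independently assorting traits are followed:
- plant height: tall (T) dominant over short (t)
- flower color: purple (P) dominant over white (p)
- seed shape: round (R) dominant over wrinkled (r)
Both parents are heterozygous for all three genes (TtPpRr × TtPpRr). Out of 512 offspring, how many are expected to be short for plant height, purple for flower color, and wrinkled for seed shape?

Trihybrid cross: TtPpRr × TtPpRr
Each trait segregates independently with a 3:1 phenotypic ratio, so each gene contributes 3/4 (dominant) or 1/4 (recessive).
Target: short (plant height), purple (flower color), wrinkled (seed shape)
Probability = product of independent per-trait probabilities
= 1/4 × 3/4 × 1/4 = 3/64
Expected count = 3/64 × 512 = 24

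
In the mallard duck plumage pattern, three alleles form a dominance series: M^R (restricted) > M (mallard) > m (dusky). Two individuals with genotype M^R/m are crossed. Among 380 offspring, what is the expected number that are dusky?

Cross: M^R/m × M^R/m
Allele dominance: M^R > M > m
Offspring genotypes: 1 M^R/M^R, 2 M^R/m, 1 m/m
Phenotype counts: 3 restricted, 1 dusky
dusky: 1 out of 4 → fraction 1/4
Expected count = 1/4 × 380 = 95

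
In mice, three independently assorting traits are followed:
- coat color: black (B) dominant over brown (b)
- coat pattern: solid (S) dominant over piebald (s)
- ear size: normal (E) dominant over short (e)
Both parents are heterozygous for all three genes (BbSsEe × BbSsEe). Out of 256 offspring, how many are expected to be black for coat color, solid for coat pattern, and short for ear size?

Trihybrid cross: BbSsEe × BbSsEe
Each trait segregates independently with a 3:1 phenotypic ratio, so each gene contributes 3/4 (dominant) or 1/4 (recessive).
Target: black (coat color), solid (coat pattern), short (ear size)
Probability = product of independent per-trait probabilities
= 3/4 × 3/4 × 1/4 = 9/64
Expected count = 9/64 × 256 = 36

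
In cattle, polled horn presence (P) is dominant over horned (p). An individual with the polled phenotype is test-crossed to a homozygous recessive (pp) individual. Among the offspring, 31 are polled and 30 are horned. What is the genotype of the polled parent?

Test cross: ? × pp
Offspring: 31 polled, 30 horned — approximately 1:1.
A 1:1 ratio in a test cross indicates the unknown parent is heterozygous (Pp).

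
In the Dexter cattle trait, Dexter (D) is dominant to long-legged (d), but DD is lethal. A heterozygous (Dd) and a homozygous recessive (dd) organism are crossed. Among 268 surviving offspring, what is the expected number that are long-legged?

Cross: Dd × dd
Punnett square offspring (before lethality): 2 Dd, 2 dd
No DD offspring are produced in this cross.
long-legged: 2 out of 4 → fraction 1/2
Expected count = 1/2 × 268 = 134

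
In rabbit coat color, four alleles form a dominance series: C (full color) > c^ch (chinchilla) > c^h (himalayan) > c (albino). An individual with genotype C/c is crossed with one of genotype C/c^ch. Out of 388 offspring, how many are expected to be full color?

Cross: C/c × C/c^ch
Allele dominance: C > c^ch > c^h > c
Offspring genotypes: 1 C/C, 1 C/c^ch, 1 C/c, 1 c^ch/c
Phenotype counts: 3 full color, 1 chinchilla
full color: 3 out of 4 → fraction 3/4
Expected count = 3/4 × 388 = 291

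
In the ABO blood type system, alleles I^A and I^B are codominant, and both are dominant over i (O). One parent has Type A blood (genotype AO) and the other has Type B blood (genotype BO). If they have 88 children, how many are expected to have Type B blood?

Cross: AO × BO
Possible offspring genotypes: 1 AB, 1 AO, 1 BO, 1 OO
Blood type counts: 1 Type AB, 1 Type A, 1 Type B, 1 Type O
Probability of Type B: 1/4
Expected count = 1/4 × 88 = 22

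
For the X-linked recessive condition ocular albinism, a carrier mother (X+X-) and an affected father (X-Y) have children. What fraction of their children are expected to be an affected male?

Cross: X+X- × X-Y
Offspring: 1 X+X-, 1 X+Y, 1 X-X-, 1 X-Y
Probability of an affected male: 1/4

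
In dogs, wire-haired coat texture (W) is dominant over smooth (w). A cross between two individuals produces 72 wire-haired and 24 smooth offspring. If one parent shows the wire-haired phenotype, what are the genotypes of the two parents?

Observed offspring: 72 wire-haired, 24 smooth
The observed ratio simplifies to 3:1. Smooth (ww) offspring appear, so each parent must contribute one w allele. The parent stated to show wire-haired carries W, so it is Ww. The other parent is then either Ww or ww: Ww × ww would give a 1:1 split, whereas Ww × Ww gives 3:1 — matching the data. So both parents are heterozygous (Ww × Ww).
Parent genotypes: Ww × Ww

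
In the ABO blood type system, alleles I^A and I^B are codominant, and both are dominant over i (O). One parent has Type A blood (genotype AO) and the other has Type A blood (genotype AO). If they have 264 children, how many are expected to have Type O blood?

Cross: AO × AO
Possible offspring genotypes: 1 AA, 2 AO, 1 OO
Blood type counts: 3 Type A, 1 Type O
Probability of Type O: 1/4
Expected count = 1/4 × 264 = 66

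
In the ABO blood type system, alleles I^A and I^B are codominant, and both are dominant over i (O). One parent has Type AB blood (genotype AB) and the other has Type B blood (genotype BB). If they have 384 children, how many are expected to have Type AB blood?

Cross: AB × BB
Possible offspring genotypes: 2 AB, 2 BB
Blood type counts: 2 Type AB, 2 Type B
Probability of Type AB: 2/4 = 1/2
Expected count = 1/2 × 384 = 192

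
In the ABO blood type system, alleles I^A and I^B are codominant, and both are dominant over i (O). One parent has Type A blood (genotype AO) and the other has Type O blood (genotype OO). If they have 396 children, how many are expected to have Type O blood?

Cross: AO × OO
Possible offspring genotypes: 2 AO, 2 OO
Blood type counts: 2 Type A, 2 Type O
Probability of Type O: 2/4 = 1/2
Expected count = 1/2 × 396 = 198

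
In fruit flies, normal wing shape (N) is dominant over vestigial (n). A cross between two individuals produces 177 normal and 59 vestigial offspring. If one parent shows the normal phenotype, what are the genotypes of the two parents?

Observed offspring: 177 normal, 59 vestigial
The observed ratio simplifies to 3:1. Vestigial (nn) offspring appear, so each parent must contribute one n allele. The parent stated to show normal carries N, so it is Nn. The other parent is then either Nn or nn: Nn × nn would give a 1:1 split, whereas Nn × Nn gives 3:1 — matching the data. So both parents are heterozygous (Nn × Nn).
Parent genotypes: Nn × Nn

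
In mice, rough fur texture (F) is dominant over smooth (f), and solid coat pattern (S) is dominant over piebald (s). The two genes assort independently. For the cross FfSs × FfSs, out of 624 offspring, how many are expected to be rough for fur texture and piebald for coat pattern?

Dihybrid cross FfSs × FfSs — consider each gene separately:
fur texture: Ff × Ff → 1 FF, 2 Ff, 1 ff → 3 F_ : 1 ff (out of 4)
coat pattern: Ss × Ss → 1 SS, 2 Ss, 1 ss → 3 S_ : 1 ss (out of 4)
Looking for: rough (F_) and piebald (ss)
P(rough) = 3/4, P(piebald) = 1/4
P(both) = 3/4 × 1/4 = 3/16
Expected count = 3/16 × 624 = 117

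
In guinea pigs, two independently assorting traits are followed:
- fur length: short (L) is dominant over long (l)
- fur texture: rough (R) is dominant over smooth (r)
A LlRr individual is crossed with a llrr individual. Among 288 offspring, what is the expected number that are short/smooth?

Dihybrid cross LlRr × llrr — consider each gene separately:
fur length: Ll × ll → 2 Ll, 2 ll → 2 L_ : 2 ll (out of 4)
fur texture: Rr × rr → 2 Rr, 2 rr → 2 R_ : 2 rr (out of 4)
Combine (counts out of 4 × 4 = 16): short/rough (L_R_) = 2×2 = 4; short/smooth (L_rr) = 2×2 = 4; long/rough (llR_) = 2×2 = 4; long/smooth (llrr) = 2×2 = 4
Phenotype counts (out of 16): 4 short/rough, 4 short/smooth, 4 long/rough, 4 long/smooth
short/smooth: 4 out of 16 → fraction 1/4
Expected count = 1/4 × 288 = 72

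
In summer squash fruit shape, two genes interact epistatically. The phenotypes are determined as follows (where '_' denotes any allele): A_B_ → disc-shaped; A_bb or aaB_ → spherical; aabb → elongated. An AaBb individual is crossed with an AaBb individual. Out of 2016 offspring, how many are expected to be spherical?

Cross: AaBb × AaBb — consider each gene separately:
A gene: Aa × Aa → 1 AA, 2 Aa, 1 aa → 3 A_ : 1 aa (out of 4)
B gene: Bb × Bb → 1 BB, 2 Bb, 1 bb → 3 B_ : 1 bb (out of 4)
Genotype classes (out of 4 × 4 = 16): A_B_ = 3×3 = 9; A_bb = 3×1 = 3; aaB_ = 1×3 = 3; aabb = 1×1 = 1
Apply the phenotype rules: A_B_ (9) → disc-shaped; A_bb (3) + aaB_ (3) → spherical; aabb (1) → elongated
Phenotype counts (out of 16): 9 disc-shaped, 6 spherical, 1 elongated
spherical: 6 out of 16 → fraction 3/8
Expected count = 3/8 × 2016 = 756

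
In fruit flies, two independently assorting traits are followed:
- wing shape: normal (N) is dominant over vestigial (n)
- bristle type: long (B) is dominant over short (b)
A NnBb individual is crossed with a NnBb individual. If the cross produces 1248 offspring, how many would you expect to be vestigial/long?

Dihybrid cross NnBb × NnBb — consider each gene separately:
wing shape: Nn × Nn → 1 NN, 2 Nn, 1 nn → 3 N_ : 1 nn (out of 4)
bristle type: Bb × Bb → 1 BB, 2 Bb, 1 bb → 3 B_ : 1 bb (out of 4)
Combine (counts out of 4 × 4 = 16): normal/long (N_B_) = 3×3 = 9; normal/short (N_bb) = 3×1 = 3; vestigial/long (nnB_) = 1×3 = 3; vestigial/short (nnbb) = 1×1 = 1
Phenotype counts (out of 16): 9 normal/long, 3 normal/short, 3 vestigial/long, 1 vestigial/short
vestigial/long: 3 out of 16 → fraction 3/16
Expected count = 3/16 × 1248 = 234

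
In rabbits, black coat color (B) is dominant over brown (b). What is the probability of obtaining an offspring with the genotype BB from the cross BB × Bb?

Punnett square for BB × Bb:
Offspring genotypes: 2 BB, 2 Bb
Total offspring: 4
Count with target: 2
Probability: 2/4 = 1/2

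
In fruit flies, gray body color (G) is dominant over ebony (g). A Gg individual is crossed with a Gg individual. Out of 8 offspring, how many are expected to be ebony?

Punnett square for Gg × Gg:
Offspring genotypes: 1 GG, 2 Gg, 1 gg
gray: 3, ebony: 1
ebony: 1 out of 4 → fraction 1/4
Expected count = 1/4 × 8 = 2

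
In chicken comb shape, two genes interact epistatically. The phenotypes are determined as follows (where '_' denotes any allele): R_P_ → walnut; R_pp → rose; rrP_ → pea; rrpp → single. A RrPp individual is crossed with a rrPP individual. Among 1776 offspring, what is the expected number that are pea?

Cross: RrPp × rrPP — consider each gene separately:
R gene: Rr × rr → 2 Rr, 2 rr → 2 R_ : 2 rr (out of 4)
P gene: Pp × PP → 2 PP, 2 Pp → 4 P_ (out of 4)
Genotype classes (out of 4 × 4 = 16): R_P_ = 2×4 = 8; rrP_ = 2×4 = 8
Apply the phenotype rules: R_P_ (8) → walnut; rrP_ (8) → pea
Phenotype counts (out of 16): 8 walnut, 8 pea
pea: 8 out of 16 → fraction 1/2
Expected count = 1/2 × 1776 = 888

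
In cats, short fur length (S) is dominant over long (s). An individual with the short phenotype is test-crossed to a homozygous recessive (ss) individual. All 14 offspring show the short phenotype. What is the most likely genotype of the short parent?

Test cross: ? × ss
All offspring are short.
If the unknown parent were heterozygous (Ss), about half of 14 offspring would be long; none are. The unknown parent is most likely homozygous dominant (SS).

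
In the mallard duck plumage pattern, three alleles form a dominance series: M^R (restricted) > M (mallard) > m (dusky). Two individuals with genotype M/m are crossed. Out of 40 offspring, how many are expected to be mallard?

Cross: M/m × M/m
Allele dominance: M^R > M > m
Offspring genotypes: 1 M/M, 2 M/m, 1 m/m
Phenotype counts: 3 mallard, 1 dusky
mallard: 3 out of 4 → fraction 3/4
Expected count = 3/4 × 40 = 30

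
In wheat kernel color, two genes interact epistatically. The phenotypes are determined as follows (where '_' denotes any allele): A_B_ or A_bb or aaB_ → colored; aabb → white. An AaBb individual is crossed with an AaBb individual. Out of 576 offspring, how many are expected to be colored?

Cross: AaBb × AaBb — consider each gene separately:
A gene: Aa × Aa → 1 AA, 2 Aa, 1 aa → 3 A_ : 1 aa (out of 4)
B gene: Bb × Bb → 1 BB, 2 Bb, 1 bb → 3 B_ : 1 bb (out of 4)
Genotype classes (out of 4 × 4 = 16): A_B_ = 3×3 = 9; A_bb = 3×1 = 3; aaB_ = 1×3 = 3; aabb = 1×1 = 1
Apply the phenotype rules: A_B_ (9) + A_bb (3) + aaB_ (3) → colored; aabb (1) → white
Phenotype counts (out of 16): 15 colored, 1 white
colored: 15 out of 16 → fraction 15/16
Expected count = 15/16 × 576 = 540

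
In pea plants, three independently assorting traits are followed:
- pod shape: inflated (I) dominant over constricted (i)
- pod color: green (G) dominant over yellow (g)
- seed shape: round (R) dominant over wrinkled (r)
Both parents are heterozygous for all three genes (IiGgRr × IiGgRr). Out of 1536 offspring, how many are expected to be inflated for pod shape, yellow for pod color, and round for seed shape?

Trihybrid cross: IiGgRr × IiGgRr
Each trait segregates independently with a 3:1 phenotypic ratio, so each gene contributes 3/4 (dominant) or 1/4 (recessive).
Target: inflated (pod shape), yellow (pod color), round (seed shape)
Probability = product of independent per-trait probabilities
= 3/4 × 1/4 × 3/4 = 9/64
Expected count = 9/64 × 1536 = 216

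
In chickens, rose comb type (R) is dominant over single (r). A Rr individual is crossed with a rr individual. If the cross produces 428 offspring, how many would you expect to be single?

Punnett square for Rr × rr:
Offspring genotypes: 2 Rr, 2 rr
rose: 2, single: 2
single: 2 out of 4 → fraction 1/2
Expected count = 1/2 × 428 = 214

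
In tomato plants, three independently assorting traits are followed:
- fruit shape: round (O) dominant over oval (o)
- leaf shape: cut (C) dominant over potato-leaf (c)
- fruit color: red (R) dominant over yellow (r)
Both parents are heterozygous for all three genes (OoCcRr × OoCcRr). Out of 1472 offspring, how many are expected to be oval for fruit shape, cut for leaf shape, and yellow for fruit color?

Trihybrid cross: OoCcRr × OoCcRr
Each trait segregates independently with a 3:1 phenotypic ratio, so each gene contributes 3/4 (dominant) or 1/4 (recessive).
Target: oval (fruit shape), cut (leaf shape), yellow (fruit color)
Probability = product of independent per-trait probabilities
= 1/4 × 3/4 × 1/4 = 3/64
Expected count = 3/64 × 1472 = 69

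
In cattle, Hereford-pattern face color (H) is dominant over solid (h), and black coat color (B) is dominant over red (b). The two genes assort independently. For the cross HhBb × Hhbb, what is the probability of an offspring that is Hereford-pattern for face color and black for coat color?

Dihybrid cross HhBb × Hhbb — consider each gene separately:
face color: Hh × Hh → 1 HH, 2 Hh, 1 hh → 3 H_ : 1 hh (out of 4)
coat color: Bb × bb → 2 Bb, 2 bb → 2 B_ : 2 bb (out of 4)
Looking for: Hereford-pattern (H_) and black (B_)
P(Hereford-pattern) = 3/4, P(black) = 2/4
P(both) = 3/4 × 2/4 = 6/16 = 3/8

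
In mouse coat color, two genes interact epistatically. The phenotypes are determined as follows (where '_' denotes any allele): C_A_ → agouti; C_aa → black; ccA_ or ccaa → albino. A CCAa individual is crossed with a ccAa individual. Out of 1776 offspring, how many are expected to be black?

Cross: CCAa × ccAa — consider each gene separately:
C gene: CC × cc → 4 Cc → 4 C_ (out of 4)
A gene: Aa × Aa → 1 AA, 2 Aa, 1 aa → 3 A_ : 1 aa (out of 4)
Genotype classes (out of 4 × 4 = 16): C_A_ = 4×3 = 12; C_aa = 4×1 = 4
Apply the phenotype rules: C_A_ (12) → agouti; C_aa (4) → black
Phenotype counts (out of 16): 12 agouti, 4 black
black: 4 out of 16 → fraction 1/4
Expected count = 1/4 × 1776 = 444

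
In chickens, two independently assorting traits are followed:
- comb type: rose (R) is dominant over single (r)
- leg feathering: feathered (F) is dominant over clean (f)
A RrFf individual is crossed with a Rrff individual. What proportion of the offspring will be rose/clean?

Dihybrid cross RrFf × Rrff — consider each gene separately:
comb type: Rr × Rr → 1 RR, 2 Rr, 1 rr → 3 R_ : 1 rr (out of 4)
leg feathering: Ff × ff → 2 Ff, 2 ff → 2 F_ : 2 ff (out of 4)
Combine (counts out of 4 × 4 = 16): rose/feathered (R_F_) = 3×2 = 6; rose/clean (R_ff) = 3×2 = 6; single/feathered (rrF_) = 1×2 = 2; single/clean (rrff) = 1×2 = 2
Phenotype counts (out of 16): 6 rose/feathered, 6 rose/clean, 2 single/feathered, 2 single/clean
rose/clean: 6 out of 16
Probability: 6/16 = 3/8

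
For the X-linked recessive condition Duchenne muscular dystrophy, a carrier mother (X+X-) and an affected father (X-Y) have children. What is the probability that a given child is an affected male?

Cross: X+X- × X-Y
Offspring: 1 X+X-, 1 X+Y, 1 X-X-, 1 X-Y
Probability of an affected male: 1/4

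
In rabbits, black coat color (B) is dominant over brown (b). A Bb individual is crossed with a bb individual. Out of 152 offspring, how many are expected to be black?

Punnett square for Bb × bb:
Offspring genotypes: 2 Bb, 2 bb
black: 2, brown: 2
black: 2 out of 4 → fraction 1/2
Expected count = 1/2 × 152 = 76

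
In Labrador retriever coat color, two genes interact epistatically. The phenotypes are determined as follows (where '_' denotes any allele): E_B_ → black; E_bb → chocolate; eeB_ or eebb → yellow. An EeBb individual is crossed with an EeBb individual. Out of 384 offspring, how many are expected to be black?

Cross: EeBb × EeBb — consider each gene separately:
E gene: Ee × Ee → 1 EE, 2 Ee, 1 ee → 3 E_ : 1 ee (out of 4)
B gene: Bb × Bb → 1 BB, 2 Bb, 1 bb → 3 B_ : 1 bb (out of 4)
Genotype classes (out of 4 × 4 = 16): E_B_ = 3×3 = 9; E_bb = 3×1 = 3; eeB_ = 1×3 = 3; eebb = 1×1 = 1
Apply the phenotype rules: E_B_ (9) → black; E_bb (3) → chocolate; eeB_ (3) + eebb (1) → yellow
Phenotype counts (out of 16): 9 black, 3 chocolate, 4 yellow
black: 9 out of 16 → fraction 9/16
Expected count = 9/16 × 384 = 216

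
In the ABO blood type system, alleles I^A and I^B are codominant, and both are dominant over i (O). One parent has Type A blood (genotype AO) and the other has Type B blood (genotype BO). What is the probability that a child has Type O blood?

Cross: AO × BO
Possible offspring genotypes: 1 AB, 1 AO, 1 BO, 1 OO
Blood type counts: 1 Type AB, 1 Type A, 1 Type B, 1 Type O
Probability of Type O: 1/4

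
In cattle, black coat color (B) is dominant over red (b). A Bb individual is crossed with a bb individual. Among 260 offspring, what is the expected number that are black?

Punnett square for Bb × bb:
Offspring genotypes: 2 Bb, 2 bb
black: 2, red: 2
black: 2 out of 4 → fraction 1/2
Expected count = 1/2 × 260 = 130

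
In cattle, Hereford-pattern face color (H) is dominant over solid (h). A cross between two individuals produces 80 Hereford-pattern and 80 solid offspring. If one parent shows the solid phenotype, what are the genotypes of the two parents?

Observed offspring: 80 Hereford-pattern, 80 solid
The observed ratio simplifies to 1:1. One parent shows solid, so its genotype must be hh. A 1:1 offspring split requires the other parent to be heterozygous (Hh).
Parent genotypes: hh × Hh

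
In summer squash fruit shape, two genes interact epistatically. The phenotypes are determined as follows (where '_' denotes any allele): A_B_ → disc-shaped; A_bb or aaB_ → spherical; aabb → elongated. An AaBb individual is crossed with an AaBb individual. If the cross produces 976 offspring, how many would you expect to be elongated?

Cross: AaBb × AaBb — consider each gene separately:
A gene: Aa × Aa → 1 AA, 2 Aa, 1 aa → 3 A_ : 1 aa (out of 4)
B gene: Bb × Bb → 1 BB, 2 Bb, 1 bb → 3 B_ : 1 bb (out of 4)
Genotype classes (out of 4 × 4 = 16): A_B_ = 3×3 = 9; A_bb = 3×1 = 3; aaB_ = 1×3 = 3; aabb = 1×1 = 1
Apply the phenotype rules: A_B_ (9) → disc-shaped; A_bb (3) + aaB_ (3) → spherical; aabb (1) → elongated
Phenotype counts (out of 16): 9 disc-shaped, 6 spherical, 1 elongated
elongated: 1 out of 16 → fraction 1/16
Expected count = 1/16 × 976 = 61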